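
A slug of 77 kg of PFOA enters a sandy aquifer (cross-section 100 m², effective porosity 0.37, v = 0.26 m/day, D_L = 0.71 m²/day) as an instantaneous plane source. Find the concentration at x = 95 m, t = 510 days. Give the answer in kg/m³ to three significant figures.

0.0116 kg/m³

For an instantaneous plane source, C(x,t) = M/(n_e·A·√(4πDt)) · exp(−(x−vt)²/(4Dt)), with n_e·A the pore (flow) area.
Plume center vt = 0.26 × 510 = 132.6 m, so the well at 95 m is 37.6 m upgradient of the peak.
√(4πDt) = 67.46 m, giving peak height M/(n_e·A·√(4πDt)) = 77/(0.37 × 100 × 67.46) = 0.03085 kg/m³.
(x−vt)²/(4Dt) = (-37.6)²/(4 × 0.71 × 510) = 0.9761; exp(−0.9761) = 0.3768.
C = 0.03085 × 0.3768 = 0.0116 kg/m³.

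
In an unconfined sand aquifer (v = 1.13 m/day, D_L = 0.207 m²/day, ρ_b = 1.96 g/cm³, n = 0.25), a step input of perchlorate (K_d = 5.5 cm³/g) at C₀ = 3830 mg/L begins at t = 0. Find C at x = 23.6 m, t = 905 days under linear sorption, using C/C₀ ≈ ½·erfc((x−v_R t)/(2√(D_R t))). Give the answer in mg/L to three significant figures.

Retardation factor R = 1 + ρ_b·K_d/n = 1 + 1.96 × 5.5/0.25 = 44.12.
Sorption retards both mechanisms: v_R = v/R = 0.02561 m/day, D_R = D/R = 0.004692 m²/day.
v_R·t = 0.02561 × 905 = 23.17705 m; 2√(D_R t) = 4.121 m; argument = (23.6 − 23.17705)/4.121 = 0.1026.
C = C₀ × ½·erfc(0.1026) = 3830 × 0.4423 = 1690 mg/L.

1690 mg/L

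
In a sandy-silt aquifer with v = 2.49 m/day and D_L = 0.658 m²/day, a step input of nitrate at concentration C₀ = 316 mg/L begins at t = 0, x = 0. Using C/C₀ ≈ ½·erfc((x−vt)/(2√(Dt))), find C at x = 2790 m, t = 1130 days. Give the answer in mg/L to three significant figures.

For a continuous step input, C/C₀ ≈ ½·erfc((x−vt)/(2√(Dt))).
vt = 2.49 × 1130 = 2813.7 m and 2√(Dt) = 2√(0.658 × 1130) = 54.54 m.
Argument (x−vt)/(2√(Dt)) = (2790 − 2813.7)/54.54 = -0.4345; ½·erfc(-0.4345) = 0.7305.
C = 316 × 0.7305 = 231 mg/L.

231 mg/L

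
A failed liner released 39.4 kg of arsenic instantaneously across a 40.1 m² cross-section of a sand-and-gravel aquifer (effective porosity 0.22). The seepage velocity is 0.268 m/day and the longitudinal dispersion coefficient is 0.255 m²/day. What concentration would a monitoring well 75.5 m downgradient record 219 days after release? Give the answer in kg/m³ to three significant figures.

For an instantaneous plane source, C(x,t) = M/(n_e·A·√(4πDt)) · exp(−(x−vt)²/(4Dt)), with n_e·A the pore (flow) area.
Plume center vt = 0.268 × 219 = 58.692 m, so the well at 75.5 m is 16.808 m downgradient of the peak.
√(4πDt) = 26.49 m, giving peak height M/(n_e·A·√(4πDt)) = 39.4/(0.22 × 40.1 × 26.49) = 0.1686 kg/m³.
(x−vt)²/(4Dt) = (16.808)²/(4 × 0.255 × 219) = 1.265; exp(−1.265) = 0.2822.
C = 0.1686 × 0.2822 = 0.0476 kg/m³.

0.0476 kg/m³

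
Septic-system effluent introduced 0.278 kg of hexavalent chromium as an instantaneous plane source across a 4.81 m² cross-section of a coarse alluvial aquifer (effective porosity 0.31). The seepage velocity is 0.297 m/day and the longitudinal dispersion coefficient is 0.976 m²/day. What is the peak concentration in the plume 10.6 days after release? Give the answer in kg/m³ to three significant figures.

The peak of an instantaneous 1D plume sits at x = vt; there the Gaussian factor is 1 and C_max = M/(n_e·A·√(4πDt)), where n_e·A is the pore area the mass is dissolved in.
√(4πDt) = √(4π × 0.976 × 10.6) = 11.40 m, so C_max = 0.278/(0.31 × 4.81 × 11.40) = 0.0164 kg/m³.

0.0164 kg/m³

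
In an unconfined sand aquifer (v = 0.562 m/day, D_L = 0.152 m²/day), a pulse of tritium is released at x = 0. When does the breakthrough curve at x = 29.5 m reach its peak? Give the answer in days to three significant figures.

For the 1D instantaneous-source solution, setting ∂C/∂t = 0 at fixed x gives v²t² + 2Dt − x² = 0, so t = (√(D² + v²x²) − D)/v².
√(D² + v²x²) = √(0.152² + 0.562² × 29.5²) = 16.58; v² = 0.315844.
t = (16.58 − 0.152)/0.315844 = 52.0 days (vs. the pure-advection estimate x/v = 52.5 d).

52.0 days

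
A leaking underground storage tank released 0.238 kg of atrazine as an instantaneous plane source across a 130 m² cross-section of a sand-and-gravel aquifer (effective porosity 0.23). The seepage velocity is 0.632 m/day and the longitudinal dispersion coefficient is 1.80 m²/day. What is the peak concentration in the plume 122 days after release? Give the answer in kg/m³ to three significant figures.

0.000152 kg/m³

The peak of an instantaneous 1D plume sits at x = vt; there the Gaussian factor is 1 and C_max = M/(n_e·A·√(4πDt)), where n_e·A is the pore area the mass is dissolved in.
√(4πDt) = √(4π × 1.80 × 122) = 52.53 m, so C_max = 0.238/(0.23 × 130 × 52.53) = 0.000152 kg/m³.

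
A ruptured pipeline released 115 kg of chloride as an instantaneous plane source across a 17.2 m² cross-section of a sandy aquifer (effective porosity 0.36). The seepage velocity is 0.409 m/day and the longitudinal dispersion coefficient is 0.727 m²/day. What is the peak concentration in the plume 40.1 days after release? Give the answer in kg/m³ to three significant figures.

The peak of an instantaneous 1D plume sits at x = vt; there the Gaussian factor is 1 and C_max = M/(n_e·A·√(4πDt)), where n_e·A is the pore area the mass is dissolved in.
√(4πDt) = √(4π × 0.727 × 40.1) = 19.14 m, so C_max = 115/(0.36 × 17.2 × 19.14) = 0.970 kg/m³.

0.970 kg/m³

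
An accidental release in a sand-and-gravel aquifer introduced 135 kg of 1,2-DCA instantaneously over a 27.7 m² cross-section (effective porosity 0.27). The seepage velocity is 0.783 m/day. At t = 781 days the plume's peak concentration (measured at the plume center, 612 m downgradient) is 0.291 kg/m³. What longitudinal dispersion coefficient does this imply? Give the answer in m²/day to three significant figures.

At the plume center C_max = M/(n_e·A·√(4πDt)), so D = M²/(4πt·(n_e·A·C_max)²).
n_e·A·C_max = 0.27 × 27.7 × 0.291 = 2.176 kg/m.
D = 135²/(4π × 781 × 2.176²) = 0.392 m²/day.

0.392 m²/day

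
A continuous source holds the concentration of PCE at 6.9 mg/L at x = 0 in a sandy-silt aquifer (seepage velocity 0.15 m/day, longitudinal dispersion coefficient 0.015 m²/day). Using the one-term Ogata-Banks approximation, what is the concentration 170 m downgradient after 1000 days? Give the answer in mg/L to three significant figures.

For a continuous step input, C/C₀ ≈ ½·erfc((x−vt)/(2√(Dt))).
vt = 0.15 × 1000 = 150 m and 2√(Dt) = 2√(0.015 × 1000) = 7.746 m.
Argument (x−vt)/(2√(Dt)) = (170 − 150)/7.746 = 2.582; ½·erfc(2.582) = 0.0001304.
C = 6.9 × 0.0001304 = 0.000900 mg/L.

0.000900 mg/L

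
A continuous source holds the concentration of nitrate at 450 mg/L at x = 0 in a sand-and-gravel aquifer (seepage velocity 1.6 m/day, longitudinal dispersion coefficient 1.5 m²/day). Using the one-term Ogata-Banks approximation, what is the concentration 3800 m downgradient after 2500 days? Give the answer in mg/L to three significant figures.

445 mg/L

For a continuous step input, C/C₀ ≈ ½·erfc((x−vt)/(2√(Dt))).
vt = 1.6 × 2500 = 4000 m and 2√(Dt) = 2√(1.5 × 2500) = 122.5 m.
Argument (x−vt)/(2√(Dt)) = (3800 − 4000)/122.5 = -1.633; ½·erfc(-1.633) = 0.9895.
C = 450 × 0.9895 = 445 mg/L.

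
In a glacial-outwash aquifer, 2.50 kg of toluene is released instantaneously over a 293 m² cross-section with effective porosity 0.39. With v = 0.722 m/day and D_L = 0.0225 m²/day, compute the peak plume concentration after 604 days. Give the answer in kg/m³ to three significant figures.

0.00167 kg/m³

The peak of an instantaneous 1D plume sits at x = vt; there the Gaussian factor is 1 and C_max = M/(n_e·A·√(4πDt)), where n_e·A is the pore area the mass is dissolved in.
√(4πDt) = √(4π × 0.0225 × 604) = 13.07 m, so C_max = 2.50/(0.39 × 293 × 13.07) = 0.00167 kg/m³.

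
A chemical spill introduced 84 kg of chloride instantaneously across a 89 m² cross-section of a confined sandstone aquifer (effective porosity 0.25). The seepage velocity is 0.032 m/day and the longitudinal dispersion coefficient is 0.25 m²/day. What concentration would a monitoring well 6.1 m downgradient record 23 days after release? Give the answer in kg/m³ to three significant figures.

For an instantaneous plane source, C(x,t) = M/(n_e·A·√(4πDt)) · exp(−(x−vt)²/(4Dt)), with n_e·A the pore (flow) area.
Plume center vt = 0.032 × 23 = 0.736 m, so the well at 6.1 m is 5.364 m downgradient of the peak.
√(4πDt) = 8.500 m, giving peak height M/(n_e·A·√(4πDt)) = 84/(0.25 × 89 × 8.500) = 0.4442 kg/m³.
(x−vt)²/(4Dt) = (5.364)²/(4 × 0.25 × 23) = 1.251; exp(−1.251) = 0.2862.
C = 0.4442 × 0.2862 = 0.127 kg/m³.

0.127 kg/m³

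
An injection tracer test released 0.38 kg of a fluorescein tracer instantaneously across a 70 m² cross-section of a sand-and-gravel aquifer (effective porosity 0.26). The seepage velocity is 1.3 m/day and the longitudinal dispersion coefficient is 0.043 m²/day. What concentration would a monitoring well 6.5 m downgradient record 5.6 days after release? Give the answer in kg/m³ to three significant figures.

0.00638 kg/m³

For an instantaneous plane source, C(x,t) = M/(n_e·A·√(4πDt)) · exp(−(x−vt)²/(4Dt)), with n_e·A the pore (flow) area.
Plume center vt = 1.3 × 5.6 = 7.28 m, so the well at 6.5 m is 0.78 m upgradient of the peak.
√(4πDt) = 1.740 m, giving peak height M/(n_e·A·√(4πDt)) = 0.38/(0.26 × 70 × 1.740) = 0.01200 kg/m³.
(x−vt)²/(4Dt) = (-0.78)²/(4 × 0.043 × 5.6) = 0.6316; exp(−0.6316) = 0.5317.
C = 0.01200 × 0.5317 = 0.00638 kg/m³.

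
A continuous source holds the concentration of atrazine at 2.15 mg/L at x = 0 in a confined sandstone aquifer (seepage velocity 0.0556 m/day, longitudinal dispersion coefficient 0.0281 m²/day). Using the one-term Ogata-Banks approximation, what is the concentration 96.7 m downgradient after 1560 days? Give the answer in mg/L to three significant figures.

For a continuous step input, C/C₀ ≈ ½·erfc((x−vt)/(2√(Dt))).
vt = 0.0556 × 1560 = 86.736 m and 2√(Dt) = 2√(0.0281 × 1560) = 13.24 m.
Argument (x−vt)/(2√(Dt)) = (96.7 − 86.736)/13.24 = 0.7526; ½·erfc(0.7526) = 0.1436.
C = 2.15 × 0.1436 = 0.309 mg/L.

0.309 mg/L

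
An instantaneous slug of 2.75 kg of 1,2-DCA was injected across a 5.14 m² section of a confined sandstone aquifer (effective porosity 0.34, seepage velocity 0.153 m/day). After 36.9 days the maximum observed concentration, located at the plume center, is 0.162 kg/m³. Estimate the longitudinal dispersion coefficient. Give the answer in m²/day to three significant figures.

0.203 m²/day

At the plume center C_max = M/(n_e·A·√(4πDt)), so D = M²/(4πt·(n_e·A·C_max)²).
n_e·A·C_max = 0.34 × 5.14 × 0.162 = 0.2831 kg/m.
D = 2.75²/(4π × 36.9 × 0.2831²) = 0.203 m²/day.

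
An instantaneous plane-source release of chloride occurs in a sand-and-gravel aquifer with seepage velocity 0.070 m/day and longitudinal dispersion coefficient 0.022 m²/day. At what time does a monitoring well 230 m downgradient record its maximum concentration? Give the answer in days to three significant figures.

For the 1D instantaneous-source solution, setting ∂C/∂t = 0 at fixed x gives v²t² + 2Dt − x² = 0, so t = (√(D² + v²x²) − D)/v².
√(D² + v²x²) = √(0.022² + 0.070² × 230²) = 16.10; v² = 0.0049.
t = (16.10 − 0.022)/0.0049 = 3280 days (vs. the pure-advection estimate x/v = 3290 d).

3280 days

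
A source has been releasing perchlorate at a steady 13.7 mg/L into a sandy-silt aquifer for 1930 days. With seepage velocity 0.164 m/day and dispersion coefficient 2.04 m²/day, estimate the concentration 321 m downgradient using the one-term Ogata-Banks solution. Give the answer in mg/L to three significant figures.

For a continuous step input, C/C₀ ≈ ½·erfc((x−vt)/(2√(Dt))).
vt = 0.164 × 1930 = 316.52 m and 2√(Dt) = 2√(2.04 × 1930) = 125.5 m.
Argument (x−vt)/(2√(Dt)) = (321 − 316.52)/125.5 = 0.03570; ½·erfc(0.03570) = 0.4799.
C = 13.7 × 0.4799 = 6.57 mg/L.

6.57 mg/L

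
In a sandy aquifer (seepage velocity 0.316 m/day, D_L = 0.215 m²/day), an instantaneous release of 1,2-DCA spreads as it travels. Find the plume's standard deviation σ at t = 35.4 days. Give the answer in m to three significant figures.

Dispersive spreading gives a Gaussian with σ² = 2Dt; advection only shifts the center.
σ = √(2 × 0.215 × 35.4) = 3.90 m.

3.90 m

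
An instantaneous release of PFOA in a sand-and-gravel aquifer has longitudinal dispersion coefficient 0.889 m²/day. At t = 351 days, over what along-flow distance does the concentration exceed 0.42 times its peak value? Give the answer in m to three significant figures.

65.8 m

The plume is Gaussian with σ = √(2Dt) = √(2 × 0.889 × 351) = 24.98 m.
C/C_peak = exp(−Δx²/(2σ²)) = 0.42 ⇒ Δx = σ·√(−2 ln 0.42) = 24.98 × 1.317 = 32.90 m.
Width = 2Δx = 65.8 m.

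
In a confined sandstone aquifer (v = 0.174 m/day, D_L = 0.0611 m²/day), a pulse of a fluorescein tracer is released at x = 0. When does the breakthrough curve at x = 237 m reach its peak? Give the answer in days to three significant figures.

For the 1D instantaneous-source solution, setting ∂C/∂t = 0 at fixed x gives v²t² + 2Dt − x² = 0, so t = (√(D² + v²x²) − D)/v².
√(D² + v²x²) = √(0.0611² + 0.174² × 237²) = 41.24; v² = 0.030276.
t = (41.24 − 0.0611)/0.030276 = 1360 days (vs. the pure-advection estimate x/v = 1360 d).

1360 days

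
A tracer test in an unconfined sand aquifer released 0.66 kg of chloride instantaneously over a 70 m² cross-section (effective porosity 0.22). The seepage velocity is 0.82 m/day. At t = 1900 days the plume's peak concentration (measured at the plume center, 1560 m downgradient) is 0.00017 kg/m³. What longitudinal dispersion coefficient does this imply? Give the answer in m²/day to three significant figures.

At the plume center C_max = M/(n_e·A·√(4πDt)), so D = M²/(4πt·(n_e·A·C_max)²).
n_e·A·C_max = 0.22 × 70 × 0.00017 = 0.002618 kg/m.
D = 0.66²/(4π × 1900 × 0.002618²) = 2.66 m²/day.

2.66 m²/day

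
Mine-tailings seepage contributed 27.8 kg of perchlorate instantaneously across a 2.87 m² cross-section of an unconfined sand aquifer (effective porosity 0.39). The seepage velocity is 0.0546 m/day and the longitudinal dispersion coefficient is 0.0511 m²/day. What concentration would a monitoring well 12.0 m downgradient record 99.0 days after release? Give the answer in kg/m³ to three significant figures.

For an instantaneous plane source, C(x,t) = M/(n_e·A·√(4πDt)) · exp(−(x−vt)²/(4Dt)), with n_e·A the pore (flow) area.
Plume center vt = 0.0546 × 99.0 = 5.4054 m, so the well at 12.0 m is 6.5946 m downgradient of the peak.
√(4πDt) = 7.973 m, giving peak height M/(n_e·A·√(4πDt)) = 27.8/(0.39 × 2.87 × 7.973) = 3.115 kg/m³.
(x−vt)²/(4Dt) = (6.5946)²/(4 × 0.0511 × 99.0) = 2.149; exp(−2.149) = 0.1166.
C = 3.115 × 0.1166 = 0.363 kg/m³.

0.363 kg/m³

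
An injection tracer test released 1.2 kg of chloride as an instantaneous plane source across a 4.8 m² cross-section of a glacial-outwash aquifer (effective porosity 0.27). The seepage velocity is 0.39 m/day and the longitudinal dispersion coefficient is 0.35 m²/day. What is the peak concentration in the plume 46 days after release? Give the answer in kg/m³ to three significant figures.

The peak of an instantaneous 1D plume sits at x = vt; there the Gaussian factor is 1 and C_max = M/(n_e·A·√(4πDt)), where n_e·A is the pore area the mass is dissolved in.
√(4πDt) = √(4π × 0.35 × 46) = 14.22 m, so C_max = 1.2/(0.27 × 4.8 × 14.22) = 0.0651 kg/m³.

0.0651 kg/m³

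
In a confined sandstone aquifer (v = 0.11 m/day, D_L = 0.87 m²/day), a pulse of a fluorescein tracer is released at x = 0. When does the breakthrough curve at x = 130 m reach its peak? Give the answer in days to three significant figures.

For the 1D instantaneous-source solution, setting ∂C/∂t = 0 at fixed x gives v²t² + 2Dt − x² = 0, so t = (√(D² + v²x²) − D)/v².
√(D² + v²x²) = √(0.87² + 0.11² × 130²) = 14.33; v² = 0.0121.
t = (14.33 − 0.87)/0.0121 = 1110 days (vs. the pure-advection estimate x/v = 1180 d).

1110 days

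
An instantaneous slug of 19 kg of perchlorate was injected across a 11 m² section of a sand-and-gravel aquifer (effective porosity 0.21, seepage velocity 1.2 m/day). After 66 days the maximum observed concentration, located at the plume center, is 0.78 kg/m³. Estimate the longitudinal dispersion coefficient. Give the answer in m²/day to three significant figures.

At the plume center C_max = M/(n_e·A·√(4πDt)), so D = M²/(4πt·(n_e·A·C_max)²).
n_e·A·C_max = 0.21 × 11 × 0.78 = 1.802 kg/m.
D = 19²/(4π × 66 × 1.802²) = 0.134 m²/day.

0.134 m²/day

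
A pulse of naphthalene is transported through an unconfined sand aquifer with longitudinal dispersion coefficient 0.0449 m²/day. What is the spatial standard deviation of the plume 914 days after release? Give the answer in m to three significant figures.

9.06 m

Dispersive spreading gives a Gaussian with σ² = 2Dt; advection only shifts the center.
σ = √(2 × 0.0449 × 914) = 9.06 m.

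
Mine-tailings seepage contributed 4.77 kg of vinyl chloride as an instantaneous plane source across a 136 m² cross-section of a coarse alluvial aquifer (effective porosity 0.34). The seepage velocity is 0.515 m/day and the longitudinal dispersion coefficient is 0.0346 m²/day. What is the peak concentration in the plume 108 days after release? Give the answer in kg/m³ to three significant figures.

0.0151 kg/m³

The peak of an instantaneous 1D plume sits at x = vt; there the Gaussian factor is 1 and C_max = M/(n_e·A·√(4πDt)), where n_e·A is the pore area the mass is dissolved in.
√(4πDt) = √(4π × 0.0346 × 108) = 6.853 m, so C_max = 4.77/(0.34 × 136 × 6.853) = 0.0151 kg/m³.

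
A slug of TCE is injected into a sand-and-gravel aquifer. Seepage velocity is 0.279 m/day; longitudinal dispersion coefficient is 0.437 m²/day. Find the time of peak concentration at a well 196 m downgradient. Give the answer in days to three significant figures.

For the 1D instantaneous-source solution, setting ∂C/∂t = 0 at fixed x gives v²t² + 2Dt − x² = 0, so t = (√(D² + v²x²) − D)/v².
√(D² + v²x²) = √(0.437² + 0.279² × 196²) = 54.69; v² = 0.077841.
t = (54.69 − 0.437)/0.077841 = 697 days (vs. the pure-advection estimate x/v = 703 d).

697 days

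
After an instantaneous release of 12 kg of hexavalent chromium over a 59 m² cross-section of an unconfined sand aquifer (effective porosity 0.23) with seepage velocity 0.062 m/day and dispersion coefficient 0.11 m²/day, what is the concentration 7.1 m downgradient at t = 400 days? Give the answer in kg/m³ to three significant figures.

For an instantaneous plane source, C(x,t) = M/(n_e·A·√(4πDt)) · exp(−(x−vt)²/(4Dt)), with n_e·A the pore (flow) area.
Plume center vt = 0.062 × 400 = 24.8 m, so the well at 7.1 m is 17.7 m upgradient of the peak.
√(4πDt) = 23.51 m, giving peak height M/(n_e·A·√(4πDt)) = 12/(0.23 × 59 × 23.51) = 0.03761 kg/m³.
(x−vt)²/(4Dt) = (-17.7)²/(4 × 0.11 × 400) = 1.780; exp(−1.780) = 0.1686.
C = 0.03761 × 0.1686 = 0.00634 kg/m³.

0.00634 kg/m³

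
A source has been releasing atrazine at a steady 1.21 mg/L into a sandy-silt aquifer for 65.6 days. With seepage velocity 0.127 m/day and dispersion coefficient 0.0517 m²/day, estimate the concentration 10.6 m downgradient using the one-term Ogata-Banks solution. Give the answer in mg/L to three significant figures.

For a continuous step input, C/C₀ ≈ ½·erfc((x−vt)/(2√(Dt))).
vt = 0.127 × 65.6 = 8.3312 m and 2√(Dt) = 2√(0.0517 × 65.6) = 3.683 m.
Argument (x−vt)/(2√(Dt)) = (10.6 − 8.3312)/3.683 = 0.6160; ½·erfc(0.6160) = 0.1918.
C = 1.21 × 0.1918 = 0.232 mg/L.

0.232 mg/L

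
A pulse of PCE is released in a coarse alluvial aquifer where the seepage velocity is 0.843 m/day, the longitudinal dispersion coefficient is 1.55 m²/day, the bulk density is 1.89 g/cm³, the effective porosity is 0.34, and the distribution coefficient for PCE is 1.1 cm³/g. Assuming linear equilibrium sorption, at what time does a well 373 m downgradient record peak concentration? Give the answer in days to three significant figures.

3130 days

Retardation factor R = 1 + ρ_b·K_d/n = 1 + 1.89 × 1.1/0.34 = 7.115.
Sorption retards both mechanisms: v_R = v/R = 0.1185 m/day, D_R = D/R = 0.2178 m²/day.
Peak time from v_R²t² + 2D_R t − x² = 0: t = (√(D_R² + v_R²x²) − D_R)/v_R².
√(D_R² + v_R²x²) = √(0.2178² + 0.1185² × 373²) = 44.20; v_R² = 0.01404.
t = (44.20 − 0.2178)/0.01404 = 3130 days.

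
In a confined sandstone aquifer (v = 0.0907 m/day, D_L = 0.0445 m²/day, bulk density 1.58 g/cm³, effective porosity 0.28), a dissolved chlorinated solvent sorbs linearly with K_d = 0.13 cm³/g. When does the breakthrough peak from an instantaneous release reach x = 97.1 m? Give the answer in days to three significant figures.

1850 days

Retardation factor R = 1 + ρ_b·K_d/n = 1 + 1.58 × 0.13/0.28 = 1.734.
Sorption retards both mechanisms: v_R = v/R = 0.05231 m/day, D_R = D/R = 0.02566 m²/day.
Peak time from v_R²t² + 2D_R t − x² = 0: t = (√(D_R² + v_R²x²) − D_R)/v_R².
√(D_R² + v_R²x²) = √(0.02566² + 0.05231² × 97.1²) = 5.079; v_R² = 0.002736.
t = (5.079 − 0.02566)/0.002736 = 1850 days.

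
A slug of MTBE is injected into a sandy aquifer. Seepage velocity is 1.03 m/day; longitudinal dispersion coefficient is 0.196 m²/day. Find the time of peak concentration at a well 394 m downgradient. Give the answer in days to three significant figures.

For the 1D instantaneous-source solution, setting ∂C/∂t = 0 at fixed x gives v²t² + 2Dt − x² = 0, so t = (√(D² + v²x²) − D)/v².
√(D² + v²x²) = √(0.196² + 1.03² × 394²) = 405.8; v² = 1.0609.
t = (405.8 − 0.196)/1.0609 = 382 days (vs. the pure-advection estimate x/v = 383 d).

382 days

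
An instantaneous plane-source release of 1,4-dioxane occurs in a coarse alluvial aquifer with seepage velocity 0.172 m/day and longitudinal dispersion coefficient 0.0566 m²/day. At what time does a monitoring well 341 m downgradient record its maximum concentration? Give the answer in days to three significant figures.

For the 1D instantaneous-source solution, setting ∂C/∂t = 0 at fixed x gives v²t² + 2Dt − x² = 0, so t = (√(D² + v²x²) − D)/v².
√(D² + v²x²) = √(0.0566² + 0.172² × 341²) = 58.65; v² = 0.029584.
t = (58.65 − 0.0566)/0.029584 = 1980 days (vs. the pure-advection estimate x/v = 1980 d).

1980 days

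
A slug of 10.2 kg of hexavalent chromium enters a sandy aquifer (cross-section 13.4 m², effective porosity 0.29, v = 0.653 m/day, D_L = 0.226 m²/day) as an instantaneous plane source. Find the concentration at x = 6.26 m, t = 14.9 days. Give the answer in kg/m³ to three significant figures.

0.165 kg/m³

For an instantaneous plane source, C(x,t) = M/(n_e·A·√(4πDt)) · exp(−(x−vt)²/(4Dt)), with n_e·A the pore (flow) area.
Plume center vt = 0.653 × 14.9 = 9.7297 m, so the well at 6.26 m is 3.4697 m upgradient of the peak.
√(4πDt) = 6.505 m, giving peak height M/(n_e·A·√(4πDt)) = 10.2/(0.29 × 13.4 × 6.505) = 0.4035 kg/m³.
(x−vt)²/(4Dt) = (-3.4697)²/(4 × 0.226 × 14.9) = 0.8938; exp(−0.8938) = 0.4091.
C = 0.4035 × 0.4091 = 0.165 kg/m³.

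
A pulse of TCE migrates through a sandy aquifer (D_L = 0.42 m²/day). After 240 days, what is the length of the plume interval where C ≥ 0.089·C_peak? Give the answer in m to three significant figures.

62.5 m

The plume is Gaussian with σ = √(2Dt) = √(2 × 0.42 × 240) = 14.20 m.
C/C_peak = exp(−Δx²/(2σ²)) = 0.089 ⇒ Δx = σ·√(−2 ln 0.089) = 14.20 × 2.200 = 31.24 m.
Width = 2Δx = 62.5 m.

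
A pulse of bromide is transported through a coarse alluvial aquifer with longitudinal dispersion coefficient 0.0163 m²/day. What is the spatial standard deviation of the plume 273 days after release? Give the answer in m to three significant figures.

2.98 m

Dispersive spreading gives a Gaussian with σ² = 2Dt; advection only shifts the center.
σ = √(2 × 0.0163 × 273) = 2.98 m.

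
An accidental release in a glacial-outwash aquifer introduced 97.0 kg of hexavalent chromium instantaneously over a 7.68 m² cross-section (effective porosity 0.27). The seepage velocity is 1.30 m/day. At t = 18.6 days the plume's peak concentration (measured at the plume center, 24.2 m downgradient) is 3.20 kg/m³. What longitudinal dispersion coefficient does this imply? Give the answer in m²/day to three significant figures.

0.914 m²/day

At the plume center C_max = M/(n_e·A·√(4πDt)), so D = M²/(4πt·(n_e·A·C_max)²).
n_e·A·C_max = 0.27 × 7.68 × 3.20 = 6.636 kg/m.
D = 97.0²/(4π × 18.6 × 6.636²) = 0.914 m²/day.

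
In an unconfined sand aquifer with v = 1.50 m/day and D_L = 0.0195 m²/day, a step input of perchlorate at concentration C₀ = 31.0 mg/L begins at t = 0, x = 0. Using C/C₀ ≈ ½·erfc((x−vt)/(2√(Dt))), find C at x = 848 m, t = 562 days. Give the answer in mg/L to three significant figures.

4.43 mg/L

For a continuous step input, C/C₀ ≈ ½·erfc((x−vt)/(2√(Dt))).
vt = 1.50 × 562 = 843 m and 2√(Dt) = 2√(0.0195 × 562) = 6.621 m.
Argument (x−vt)/(2√(Dt)) = (848 − 843)/6.621 = 0.7552; ½·erfc(0.7552) = 0.1428.
C = 31.0 × 0.1428 = 4.43 mg/L.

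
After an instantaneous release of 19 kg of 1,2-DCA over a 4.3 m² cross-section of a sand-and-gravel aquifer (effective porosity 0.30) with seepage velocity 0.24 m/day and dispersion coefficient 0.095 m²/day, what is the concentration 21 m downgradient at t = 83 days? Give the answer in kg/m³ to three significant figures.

1.43 kg/m³

For an instantaneous plane source, C(x,t) = M/(n_e·A·√(4πDt)) · exp(−(x−vt)²/(4Dt)), with n_e·A the pore (flow) area.
Plume center vt = 0.24 × 83 = 19.92 m, so the well at 21 m is 1.08 m downgradient of the peak.
√(4πDt) = 9.954 m, giving peak height M/(n_e·A·√(4πDt)) = 19/(0.30 × 4.3 × 9.954) = 1.480 kg/m³.
(x−vt)²/(4Dt) = (1.08)²/(4 × 0.095 × 83) = 0.03698; exp(−0.03698) = 0.9637.
C = 1.480 × 0.9637 = 1.43 kg/m³.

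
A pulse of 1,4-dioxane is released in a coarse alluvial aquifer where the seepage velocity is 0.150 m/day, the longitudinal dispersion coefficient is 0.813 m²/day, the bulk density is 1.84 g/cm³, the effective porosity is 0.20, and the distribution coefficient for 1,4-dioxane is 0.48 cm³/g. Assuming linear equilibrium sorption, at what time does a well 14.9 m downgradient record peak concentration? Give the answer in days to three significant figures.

Retardation factor R = 1 + ρ_b·K_d/n = 1 + 1.84 × 0.48/0.20 = 5.416.
Sorption retards both mechanisms: v_R = v/R = 0.02770 m/day, D_R = D/R = 0.1501 m²/day.
Peak time from v_R²t² + 2D_R t − x² = 0: t = (√(D_R² + v_R²x²) − D_R)/v_R².
√(D_R² + v_R²x²) = √(0.1501² + 0.02770² × 14.9²) = 0.4392; v_R² = 0.0007673.
t = (0.4392 − 0.1501)/0.0007673 = 377 days.

377 days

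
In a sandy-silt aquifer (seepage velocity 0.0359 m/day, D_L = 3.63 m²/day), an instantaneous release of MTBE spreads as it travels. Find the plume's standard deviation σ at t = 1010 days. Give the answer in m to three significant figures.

Dispersive spreading gives a Gaussian with σ² = 2Dt; advection only shifts the center.
σ = √(2 × 3.63 × 1010) = 85.6 m.

85.6 m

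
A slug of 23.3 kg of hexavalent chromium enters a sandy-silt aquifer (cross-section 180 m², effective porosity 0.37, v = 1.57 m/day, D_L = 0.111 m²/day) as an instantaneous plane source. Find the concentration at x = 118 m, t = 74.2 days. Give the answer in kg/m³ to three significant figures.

0.0321 kg/m³

For an instantaneous plane source, C(x,t) = M/(n_e·A·√(4πDt)) · exp(−(x−vt)²/(4Dt)), with n_e·A the pore (flow) area.
Plume center vt = 1.57 × 74.2 = 116.494 m, so the well at 118 m is 1.506 m downgradient of the peak.
√(4πDt) = 10.17 m, giving peak height M/(n_e·A·√(4πDt)) = 23.3/(0.37 × 180 × 10.17) = 0.03440 kg/m³.
(x−vt)²/(4Dt) = (1.506)²/(4 × 0.111 × 74.2) = 0.06884; exp(−0.06884) = 0.9335.
C = 0.03440 × 0.9335 = 0.0321 kg/m³.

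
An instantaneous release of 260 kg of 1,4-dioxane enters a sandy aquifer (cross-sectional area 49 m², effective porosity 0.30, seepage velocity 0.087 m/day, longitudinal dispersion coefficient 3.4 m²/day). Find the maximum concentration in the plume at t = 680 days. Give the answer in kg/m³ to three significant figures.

0.104 kg/m³

The peak of an instantaneous 1D plume sits at x = vt; there the Gaussian factor is 1 and C_max = M/(n_e·A·√(4πDt)), where n_e·A is the pore area the mass is dissolved in.
√(4πDt) = √(4π × 3.4 × 680) = 170.5 m, so C_max = 260/(0.30 × 49 × 170.5) = 0.104 kg/m³.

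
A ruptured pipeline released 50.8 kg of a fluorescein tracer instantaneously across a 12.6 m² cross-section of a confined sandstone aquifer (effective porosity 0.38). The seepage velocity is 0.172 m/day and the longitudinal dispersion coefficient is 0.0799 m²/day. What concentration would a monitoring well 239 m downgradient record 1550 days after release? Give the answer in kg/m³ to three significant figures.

For an instantaneous plane source, C(x,t) = M/(n_e·A·√(4πDt)) · exp(−(x−vt)²/(4Dt)), with n_e·A the pore (flow) area.
Plume center vt = 0.172 × 1550 = 266.6 m, so the well at 239 m is 27.6 m upgradient of the peak.
√(4πDt) = 39.45 m, giving peak height M/(n_e·A·√(4πDt)) = 50.8/(0.38 × 12.6 × 39.45) = 0.2689 kg/m³.
(x−vt)²/(4Dt) = (-27.6)²/(4 × 0.0799 × 1550) = 1.538; exp(−1.538) = 0.2148.
C = 0.2689 × 0.2148 = 0.0578 kg/m³.

0.0578 kg/m³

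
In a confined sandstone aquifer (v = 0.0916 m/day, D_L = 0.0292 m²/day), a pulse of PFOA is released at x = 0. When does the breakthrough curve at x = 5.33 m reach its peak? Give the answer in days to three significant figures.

54.8 days

For the 1D instantaneous-source solution, setting ∂C/∂t = 0 at fixed x gives v²t² + 2Dt − x² = 0, so t = (√(D² + v²x²) − D)/v².
√(D² + v²x²) = √(0.0292² + 0.0916² × 5.33²) = 0.4891; v² = 0.00839056.
t = (0.4891 − 0.0292)/0.00839056 = 54.8 days (vs. the pure-advection estimate x/v = 58.2 d).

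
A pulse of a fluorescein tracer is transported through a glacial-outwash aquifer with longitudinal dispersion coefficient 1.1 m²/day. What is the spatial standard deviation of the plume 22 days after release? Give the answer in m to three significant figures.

6.96 m

Dispersive spreading gives a Gaussian with σ² = 2Dt; advection only shifts the center.
σ = √(2 × 1.1 × 22) = 6.96 m.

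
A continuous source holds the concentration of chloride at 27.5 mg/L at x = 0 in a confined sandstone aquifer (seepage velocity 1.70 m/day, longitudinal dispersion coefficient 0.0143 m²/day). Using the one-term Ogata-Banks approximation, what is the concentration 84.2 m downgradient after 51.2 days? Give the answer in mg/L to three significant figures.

27.2 mg/L

For a continuous step input, C/C₀ ≈ ½·erfc((x−vt)/(2√(Dt))).
vt = 1.70 × 51.2 = 87.04 m and 2√(Dt) = 2√(0.0143 × 51.2) = 1.711 m.
Argument (x−vt)/(2√(Dt)) = (84.2 − 87.04)/1.711 = -1.660; ½·erfc(-1.660) = 0.9906.
C = 27.5 × 0.9906 = 27.2 mg/L.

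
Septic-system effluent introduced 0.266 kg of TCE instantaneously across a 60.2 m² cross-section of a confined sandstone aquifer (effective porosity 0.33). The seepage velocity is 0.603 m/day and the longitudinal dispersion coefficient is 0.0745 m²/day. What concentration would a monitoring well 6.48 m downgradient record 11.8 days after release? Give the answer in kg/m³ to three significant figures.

0.00359 kg/m³

For an instantaneous plane source, C(x,t) = M/(n_e·A·√(4πDt)) · exp(−(x−vt)²/(4Dt)), with n_e·A the pore (flow) area.
Plume center vt = 0.603 × 11.8 = 7.1154 m, so the well at 6.48 m is 0.6354 m upgradient of the peak.
√(4πDt) = 3.324 m, giving peak height M/(n_e·A·√(4πDt)) = 0.266/(0.33 × 60.2 × 3.324) = 0.004028 kg/m³.
(x−vt)²/(4Dt) = (-0.6354)²/(4 × 0.0745 × 11.8) = 0.1148; exp(−0.1148) = 0.8915.
C = 0.004028 × 0.8915 = 0.00359 kg/m³.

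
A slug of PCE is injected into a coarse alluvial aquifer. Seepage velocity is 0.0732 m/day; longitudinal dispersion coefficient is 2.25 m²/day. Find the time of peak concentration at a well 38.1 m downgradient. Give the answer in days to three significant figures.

For the 1D instantaneous-source solution, setting ∂C/∂t = 0 at fixed x gives v²t² + 2Dt − x² = 0, so t = (√(D² + v²x²) − D)/v².
√(D² + v²x²) = √(2.25² + 0.0732² × 38.1²) = 3.583; v² = 0.00535824.
t = (3.583 − 2.25)/0.00535824 = 249 days (vs. the pure-advection estimate x/v = 520 d).

249 days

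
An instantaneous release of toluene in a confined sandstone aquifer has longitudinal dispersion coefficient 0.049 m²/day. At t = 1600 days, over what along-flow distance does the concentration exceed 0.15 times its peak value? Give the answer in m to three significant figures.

The plume is Gaussian with σ = √(2Dt) = √(2 × 0.049 × 1600) = 12.52 m.
C/C_peak = exp(−Δx²/(2σ²)) = 0.15 ⇒ Δx = σ·√(−2 ln 0.15) = 12.52 × 1.948 = 24.39 m.
Width = 2Δx = 48.8 m.

48.8 m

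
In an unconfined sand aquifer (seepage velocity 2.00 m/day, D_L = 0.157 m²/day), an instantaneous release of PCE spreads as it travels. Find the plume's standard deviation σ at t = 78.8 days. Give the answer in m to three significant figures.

Dispersive spreading gives a Gaussian with σ² = 2Dt; advection only shifts the center.
σ = √(2 × 0.157 × 78.8) = 4.97 m.

4.97 m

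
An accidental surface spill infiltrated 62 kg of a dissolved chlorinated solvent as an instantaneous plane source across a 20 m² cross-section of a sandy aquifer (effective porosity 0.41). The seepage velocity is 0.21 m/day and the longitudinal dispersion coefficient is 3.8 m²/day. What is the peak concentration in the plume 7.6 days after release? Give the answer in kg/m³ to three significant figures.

The peak of an instantaneous 1D plume sits at x = vt; there the Gaussian factor is 1 and C_max = M/(n_e·A·√(4πDt)), where n_e·A is the pore area the mass is dissolved in.
√(4πDt) = √(4π × 3.8 × 7.6) = 19.05 m, so C_max = 62/(0.41 × 20 × 19.05) = 0.397 kg/m³.

0.397 kg/m³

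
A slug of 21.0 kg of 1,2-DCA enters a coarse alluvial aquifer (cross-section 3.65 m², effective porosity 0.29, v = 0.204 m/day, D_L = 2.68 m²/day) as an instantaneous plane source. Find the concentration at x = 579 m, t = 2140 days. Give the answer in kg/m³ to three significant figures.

For an instantaneous plane source, C(x,t) = M/(n_e·A·√(4πDt)) · exp(−(x−vt)²/(4Dt)), with n_e·A the pore (flow) area.
Plume center vt = 0.204 × 2140 = 436.56 m, so the well at 579 m is 142.44 m downgradient of the peak.
√(4πDt) = 268.5 m, giving peak height M/(n_e·A·√(4πDt)) = 21.0/(0.29 × 3.65 × 268.5) = 0.07389 kg/m³.
(x−vt)²/(4Dt) = (142.44)²/(4 × 2.68 × 2140) = 0.8844; exp(−0.8844) = 0.4130.
C = 0.07389 × 0.4130 = 0.0305 kg/m³.

0.0305 kg/m³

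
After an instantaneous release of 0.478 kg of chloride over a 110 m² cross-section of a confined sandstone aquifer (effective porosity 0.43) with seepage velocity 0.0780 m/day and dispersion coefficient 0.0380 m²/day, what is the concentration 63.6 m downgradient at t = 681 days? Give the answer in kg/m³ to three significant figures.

0.000194 kg/m³

For an instantaneous plane source, C(x,t) = M/(n_e·A·√(4πDt)) · exp(−(x−vt)²/(4Dt)), with n_e·A the pore (flow) area.
Plume center vt = 0.0780 × 681 = 53.118 m, so the well at 63.6 m is 10.482 m downgradient of the peak.
√(4πDt) = 18.03 m, giving peak height M/(n_e·A·√(4πDt)) = 0.478/(0.43 × 110 × 18.03) = 0.0005605 kg/m³.
(x−vt)²/(4Dt) = (10.482)²/(4 × 0.0380 × 681) = 1.061; exp(−1.061) = 0.3461.
C = 0.0005605 × 0.3461 = 0.000194 kg/m³.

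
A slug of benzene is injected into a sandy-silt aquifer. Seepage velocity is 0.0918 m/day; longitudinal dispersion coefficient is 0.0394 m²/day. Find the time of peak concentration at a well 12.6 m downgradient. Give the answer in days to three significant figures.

For the 1D instantaneous-source solution, setting ∂C/∂t = 0 at fixed x gives v²t² + 2Dt − x² = 0, so t = (√(D² + v²x²) − D)/v².
√(D² + v²x²) = √(0.0394² + 0.0918² × 12.6²) = 1.157; v² = 0.00842724.
t = (1.157 − 0.0394)/0.00842724 = 133 days (vs. the pure-advection estimate x/v = 137 d).

133 days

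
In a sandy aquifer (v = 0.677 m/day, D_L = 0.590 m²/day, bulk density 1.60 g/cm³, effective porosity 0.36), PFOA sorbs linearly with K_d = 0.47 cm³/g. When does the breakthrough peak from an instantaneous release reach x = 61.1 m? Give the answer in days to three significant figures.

275 days

Retardation factor R = 1 + ρ_b·K_d/n = 1 + 1.60 × 0.47/0.36 = 3.089.
Sorption retards both mechanisms: v_R = v/R = 0.2192 m/day, D_R = D/R = 0.1910 m²/day.
Peak time from v_R²t² + 2D_R t − x² = 0: t = (√(D_R² + v_R²x²) − D_R)/v_R².
√(D_R² + v_R²x²) = √(0.1910² + 0.2192² × 61.1²) = 13.39; v_R² = 0.04805.
t = (13.39 − 0.1910)/0.04805 = 275 days.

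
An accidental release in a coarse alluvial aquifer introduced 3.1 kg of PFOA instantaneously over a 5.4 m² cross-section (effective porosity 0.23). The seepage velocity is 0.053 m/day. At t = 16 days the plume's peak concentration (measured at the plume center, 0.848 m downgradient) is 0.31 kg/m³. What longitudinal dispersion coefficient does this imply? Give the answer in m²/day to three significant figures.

0.322 m²/day

At the plume center C_max = M/(n_e·A·√(4πDt)), so D = M²/(4πt·(n_e·A·C_max)²).
n_e·A·C_max = 0.23 × 5.4 × 0.31 = 0.3850 kg/m.
D = 3.1²/(4π × 16 × 0.3850²) = 0.322 m²/day.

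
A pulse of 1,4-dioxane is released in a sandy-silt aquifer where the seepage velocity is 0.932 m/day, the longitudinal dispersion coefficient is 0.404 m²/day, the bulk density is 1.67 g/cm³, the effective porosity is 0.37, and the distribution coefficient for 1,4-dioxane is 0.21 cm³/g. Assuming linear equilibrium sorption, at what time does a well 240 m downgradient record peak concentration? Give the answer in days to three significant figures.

Retardation factor R = 1 + ρ_b·K_d/n = 1 + 1.67 × 0.21/0.37 = 1.948.
Sorption retards both mechanisms: v_R = v/R = 0.4784 m/day, D_R = D/R = 0.2074 m²/day.
Peak time from v_R²t² + 2D_R t − x² = 0: t = (√(D_R² + v_R²x²) − D_R)/v_R².
√(D_R² + v_R²x²) = √(0.2074² + 0.4784² × 240²) = 114.8; v_R² = 0.2289.
t = (114.8 − 0.2074)/0.2289 = 501 days.

501 days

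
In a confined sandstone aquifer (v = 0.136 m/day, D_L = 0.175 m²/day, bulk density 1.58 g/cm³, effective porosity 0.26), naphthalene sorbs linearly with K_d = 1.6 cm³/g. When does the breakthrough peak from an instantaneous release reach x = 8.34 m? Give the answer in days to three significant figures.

564 days

Retardation factor R = 1 + ρ_b·K_d/n = 1 + 1.58 × 1.6/0.26 = 10.72.
Sorption retards both mechanisms: v_R = v/R = 0.01269 m/day, D_R = D/R = 0.01632 m²/day.
Peak time from v_R²t² + 2D_R t − x² = 0: t = (√(D_R² + v_R²x²) − D_R)/v_R².
√(D_R² + v_R²x²) = √(0.01632² + 0.01269² × 8.34²) = 0.1071; v_R² = 0.0001610.
t = (0.1071 − 0.01632)/0.0001610 = 564 days.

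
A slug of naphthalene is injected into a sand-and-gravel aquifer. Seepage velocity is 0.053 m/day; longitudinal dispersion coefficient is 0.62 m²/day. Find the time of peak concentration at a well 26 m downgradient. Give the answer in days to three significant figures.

317 days

For the 1D instantaneous-source solution, setting ∂C/∂t = 0 at fixed x gives v²t² + 2Dt − x² = 0, so t = (√(D² + v²x²) − D)/v².
√(D² + v²x²) = √(0.62² + 0.053² × 26²) = 1.511; v² = 0.002809.
t = (1.511 − 0.62)/0.002809 = 317 days (vs. the pure-advection estimate x/v = 491 d).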